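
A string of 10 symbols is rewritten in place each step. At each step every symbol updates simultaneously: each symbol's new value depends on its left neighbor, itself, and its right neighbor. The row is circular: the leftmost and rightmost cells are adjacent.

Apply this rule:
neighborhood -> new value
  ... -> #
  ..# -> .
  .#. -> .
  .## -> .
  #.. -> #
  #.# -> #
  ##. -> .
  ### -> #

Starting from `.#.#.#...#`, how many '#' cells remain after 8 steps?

#.#.#.##..
.#.#.#..#.
..#.#.#..#
#..#.#.#..
.#..#.#.#.
..#..#.#.#
#..#..#.#.
.#..#..#.#
count of #: 4

4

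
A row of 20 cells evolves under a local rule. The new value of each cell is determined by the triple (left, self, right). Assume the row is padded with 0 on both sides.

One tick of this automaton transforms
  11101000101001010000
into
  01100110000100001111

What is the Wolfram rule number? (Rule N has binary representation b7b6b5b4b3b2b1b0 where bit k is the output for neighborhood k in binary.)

position 1: 111 → 1  (bit 7 = 1)
position 2: 110 → 1  (bit 6 = 1)
position 3: 101 → 0  (bit 5 = 0)
position 5: 100 → 1  (bit 4 = 1)
position 0: 011 → 0  (bit 3 = 0)
position 4: 010 → 0  (bit 2 = 0)
position 7: 001 → 0  (bit 1 = 0)
position 6: 000 → 1  (bit 0 = 1)
bits b7..b0 = 11010001 = 209

209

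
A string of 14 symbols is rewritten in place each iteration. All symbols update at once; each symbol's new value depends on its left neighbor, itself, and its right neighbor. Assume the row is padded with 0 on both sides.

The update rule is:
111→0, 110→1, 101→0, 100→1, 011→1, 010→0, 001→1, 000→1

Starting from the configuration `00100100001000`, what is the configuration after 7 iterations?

11111000000011

11011011110111
11011010010101
11011001100000
11011111111111
11010000000001
11001111111110
11111000000011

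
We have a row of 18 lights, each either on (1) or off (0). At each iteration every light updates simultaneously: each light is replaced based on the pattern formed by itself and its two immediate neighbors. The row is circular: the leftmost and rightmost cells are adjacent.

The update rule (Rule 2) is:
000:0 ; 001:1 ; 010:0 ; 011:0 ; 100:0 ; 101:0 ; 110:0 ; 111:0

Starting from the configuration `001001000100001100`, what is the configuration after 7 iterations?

iteration 1: 010010001000010000
iteration 2: 100100010000100000
iteration 3: 001000100001000001
iteration 4: 010001000010000010
iteration 5: 100010000100000100
iteration 6: 000100001000001001
iteration 7: 001000010000010010

001000010000010010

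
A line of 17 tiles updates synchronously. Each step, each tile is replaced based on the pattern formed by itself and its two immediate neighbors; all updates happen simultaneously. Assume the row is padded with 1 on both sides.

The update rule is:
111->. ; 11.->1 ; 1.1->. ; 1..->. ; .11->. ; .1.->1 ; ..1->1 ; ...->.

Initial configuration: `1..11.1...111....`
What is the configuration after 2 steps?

1.1.1.1.11.11..1.

1.1.1.1..1..1...1
1.1.1.1.11.11..1.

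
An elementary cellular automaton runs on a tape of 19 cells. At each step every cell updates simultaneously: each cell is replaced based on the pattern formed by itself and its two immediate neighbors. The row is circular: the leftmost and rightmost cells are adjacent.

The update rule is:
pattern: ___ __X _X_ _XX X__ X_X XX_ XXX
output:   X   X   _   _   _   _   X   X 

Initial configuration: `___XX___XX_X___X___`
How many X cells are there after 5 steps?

XXX_X_XX_X___XX__XX
XXX____X___XX_X_X_X
XXX_XXX__XX_X______
_XX__XX_X_X___XXXXX
__X_X_X_____XX_XXXX
count of X: 9

9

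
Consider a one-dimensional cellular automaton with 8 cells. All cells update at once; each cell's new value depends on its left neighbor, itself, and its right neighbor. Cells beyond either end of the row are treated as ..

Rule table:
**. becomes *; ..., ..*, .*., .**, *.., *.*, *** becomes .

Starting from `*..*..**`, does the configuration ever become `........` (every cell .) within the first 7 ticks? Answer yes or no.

yes

.......*
........
all cells are . at tick 2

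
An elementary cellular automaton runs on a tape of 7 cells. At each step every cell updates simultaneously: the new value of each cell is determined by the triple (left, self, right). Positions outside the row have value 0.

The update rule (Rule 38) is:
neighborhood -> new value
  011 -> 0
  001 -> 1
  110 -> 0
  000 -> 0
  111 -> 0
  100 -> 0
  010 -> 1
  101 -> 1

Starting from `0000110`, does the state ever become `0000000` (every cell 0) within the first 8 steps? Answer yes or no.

step 1: 0001000
step 2: 0011000
step 3: 0100000
step 4: 1100000
step 5: 0000000
all cells are 0 at step 5

yes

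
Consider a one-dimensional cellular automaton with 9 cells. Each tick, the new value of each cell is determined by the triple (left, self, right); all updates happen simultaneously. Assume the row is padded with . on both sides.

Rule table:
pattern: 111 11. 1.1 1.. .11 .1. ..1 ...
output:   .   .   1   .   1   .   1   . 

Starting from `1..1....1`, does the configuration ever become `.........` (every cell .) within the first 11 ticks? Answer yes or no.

tick 1: ..1....1.
tick 2: .1....1..
tick 3: 1....1...
tick 4: ....1....
tick 5: ...1.....
tick 6: ..1......
tick 7: .1.......
tick 8: 1........
tick 9: .........
all cells are . at tick 9

yes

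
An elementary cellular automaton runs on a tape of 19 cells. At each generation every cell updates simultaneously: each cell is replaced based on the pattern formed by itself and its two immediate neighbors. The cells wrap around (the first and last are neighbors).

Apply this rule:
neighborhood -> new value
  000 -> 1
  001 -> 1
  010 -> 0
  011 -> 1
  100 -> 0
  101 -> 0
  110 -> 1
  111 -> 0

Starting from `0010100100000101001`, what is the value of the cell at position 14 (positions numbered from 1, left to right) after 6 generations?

0100001001111000010
1001110011001011100
0011010111010010101
0111000101000100000
1101011000011001111
0100011011111011000
position 14 holds 0

0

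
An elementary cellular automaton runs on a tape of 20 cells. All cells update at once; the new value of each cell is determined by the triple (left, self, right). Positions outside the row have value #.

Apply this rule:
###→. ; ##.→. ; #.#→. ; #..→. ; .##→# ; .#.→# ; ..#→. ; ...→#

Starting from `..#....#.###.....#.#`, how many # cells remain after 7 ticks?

9

tick 1: ..#.##.#.#...###.#.#
tick 2: ..#.#..#.#.#.#...#.#
tick 3: ..#.#..#.#.#.#.#.#.#
tick 4: ..#.#..#.#.#.#.#.#.#  (fixed point — unchanged through tick 7)
count of #: 9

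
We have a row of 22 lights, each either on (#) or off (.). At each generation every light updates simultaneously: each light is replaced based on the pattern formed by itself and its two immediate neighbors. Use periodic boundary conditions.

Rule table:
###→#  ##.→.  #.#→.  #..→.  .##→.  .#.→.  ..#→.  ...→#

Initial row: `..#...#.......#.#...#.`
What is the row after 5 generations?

#...#..#..#....####...

generation 1: #...#...#####.....#...
generation 2: ..#...#..###..###...#.
generation 3: #...#.....#....#..#...
generation 4: ..#...###...##......#.
generation 5: #...#..#..#....####...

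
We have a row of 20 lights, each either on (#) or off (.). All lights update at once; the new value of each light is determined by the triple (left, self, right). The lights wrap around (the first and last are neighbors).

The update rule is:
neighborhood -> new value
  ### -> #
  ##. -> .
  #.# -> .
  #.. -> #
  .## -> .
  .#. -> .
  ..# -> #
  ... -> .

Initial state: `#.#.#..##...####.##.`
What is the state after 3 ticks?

.....##..#.#.##.....
....#..##......#....
...#.##..#....#.#...

...#.##..#....#.#...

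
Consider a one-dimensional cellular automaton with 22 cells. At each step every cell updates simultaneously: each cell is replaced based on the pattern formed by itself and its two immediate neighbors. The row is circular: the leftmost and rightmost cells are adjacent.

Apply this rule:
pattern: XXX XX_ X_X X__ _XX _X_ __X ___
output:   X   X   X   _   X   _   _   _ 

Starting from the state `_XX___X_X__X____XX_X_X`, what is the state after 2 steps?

XXX____X________XXX_X_
XXX_____________XXXX_X

XXX_____________XXXX_X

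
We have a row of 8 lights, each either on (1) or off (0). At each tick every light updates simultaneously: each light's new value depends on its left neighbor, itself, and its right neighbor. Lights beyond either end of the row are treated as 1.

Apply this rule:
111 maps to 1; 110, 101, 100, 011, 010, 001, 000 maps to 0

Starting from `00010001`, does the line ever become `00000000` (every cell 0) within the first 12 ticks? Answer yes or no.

yes

00000000
all cells are 0 at tick 1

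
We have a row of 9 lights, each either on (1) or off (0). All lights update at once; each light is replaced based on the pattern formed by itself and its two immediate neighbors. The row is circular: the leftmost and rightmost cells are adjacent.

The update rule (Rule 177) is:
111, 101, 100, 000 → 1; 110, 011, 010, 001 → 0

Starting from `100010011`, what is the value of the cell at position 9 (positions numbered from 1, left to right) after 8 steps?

step 1: 011001001
step 2: 100100100
step 3: 010010010
step 4: 001001001
step 5: 100100100  (repeats step 2; period 3)
step 8: 100100100
position 9 holds 0

0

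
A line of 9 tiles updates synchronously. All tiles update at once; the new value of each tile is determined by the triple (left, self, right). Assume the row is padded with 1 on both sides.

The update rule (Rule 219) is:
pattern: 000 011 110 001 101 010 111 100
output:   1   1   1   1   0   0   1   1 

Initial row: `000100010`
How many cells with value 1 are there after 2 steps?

8

step 1: 111011100
step 2: 111011111
count of 1: 8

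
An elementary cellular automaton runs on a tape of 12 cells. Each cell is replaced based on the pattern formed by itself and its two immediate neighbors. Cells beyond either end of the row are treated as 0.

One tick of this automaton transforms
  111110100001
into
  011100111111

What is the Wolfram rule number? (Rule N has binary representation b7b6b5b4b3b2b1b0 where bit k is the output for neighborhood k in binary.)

151

position 1: 111 → 1  (bit 7 = 1)
position 4: 110 → 0  (bit 6 = 0)
position 5: 101 → 0  (bit 5 = 0)
position 7: 100 → 1  (bit 4 = 1)
position 0: 011 → 0  (bit 3 = 0)
position 6: 010 → 1  (bit 2 = 1)
position 10: 001 → 1  (bit 1 = 1)
position 8: 000 → 1  (bit 0 = 1)
bits b7..b0 = 10010111 = 151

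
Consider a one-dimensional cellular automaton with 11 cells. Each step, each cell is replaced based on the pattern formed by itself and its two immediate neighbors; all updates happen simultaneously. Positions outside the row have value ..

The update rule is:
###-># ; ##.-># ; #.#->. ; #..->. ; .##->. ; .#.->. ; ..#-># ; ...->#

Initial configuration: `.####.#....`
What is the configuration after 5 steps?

step 1: #.###...###
step 2: ...##.##.##
step 3: ###.#..#..#
step 4: .##...#..#.
step 5: #.#.##..#..

#.#.##..#..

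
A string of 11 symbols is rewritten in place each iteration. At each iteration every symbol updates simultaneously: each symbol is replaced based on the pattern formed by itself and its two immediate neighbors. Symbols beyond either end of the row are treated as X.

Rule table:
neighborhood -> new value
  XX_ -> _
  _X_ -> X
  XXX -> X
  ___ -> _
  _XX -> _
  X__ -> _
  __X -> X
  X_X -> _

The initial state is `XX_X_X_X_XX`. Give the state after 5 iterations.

_X_X___X_X_

X__X_X_X__X
__XX_X_X_X_
_X___X_X_X_
_X__XX_X_X_
_X_X___X_X_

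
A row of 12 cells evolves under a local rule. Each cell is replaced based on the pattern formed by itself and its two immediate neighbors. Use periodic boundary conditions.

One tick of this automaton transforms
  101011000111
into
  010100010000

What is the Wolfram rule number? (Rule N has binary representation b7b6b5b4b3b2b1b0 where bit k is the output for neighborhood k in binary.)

33

position 10: 111 → 0  (bit 7 = 0)
position 0: 110 → 0  (bit 6 = 0)
position 1: 101 → 1  (bit 5 = 1)
position 6: 100 → 0  (bit 4 = 0)
position 4: 011 → 0  (bit 3 = 0)
position 2: 010 → 0  (bit 2 = 0)
position 8: 001 → 0  (bit 1 = 0)
position 7: 000 → 1  (bit 0 = 1)
bits b7..b0 = 00100001 = 33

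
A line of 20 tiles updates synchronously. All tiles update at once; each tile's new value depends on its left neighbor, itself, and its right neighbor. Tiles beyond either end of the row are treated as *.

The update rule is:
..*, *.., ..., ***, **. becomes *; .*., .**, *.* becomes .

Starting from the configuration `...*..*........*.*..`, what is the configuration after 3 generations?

*****.**.*********..

***.**.********...**
***..*..**********.*
*****.**.*********..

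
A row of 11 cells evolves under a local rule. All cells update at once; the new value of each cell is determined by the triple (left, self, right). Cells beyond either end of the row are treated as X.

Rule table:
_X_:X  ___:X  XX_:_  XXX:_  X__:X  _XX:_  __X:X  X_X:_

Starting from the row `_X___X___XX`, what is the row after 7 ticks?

tick 1: _XXXXXXXX__
tick 2: _________XX
tick 3: XXXXXXXXX__
tick 4: _________XX  (repeats tick 2; period 2)
tick 7: XXXXXXXXX__

XXXXXXXXX__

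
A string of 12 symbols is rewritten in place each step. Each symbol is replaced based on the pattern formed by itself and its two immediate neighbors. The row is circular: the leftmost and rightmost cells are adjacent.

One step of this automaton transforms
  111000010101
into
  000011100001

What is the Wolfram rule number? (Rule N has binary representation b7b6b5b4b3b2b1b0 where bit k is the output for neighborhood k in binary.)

position 0: 111 → 0  (bit 7 = 0)
position 2: 110 → 0  (bit 6 = 0)
position 8: 101 → 0  (bit 5 = 0)
position 3: 100 → 0  (bit 4 = 0)
position 11: 011 → 1  (bit 3 = 1)
position 7: 010 → 0  (bit 2 = 0)
position 6: 001 → 1  (bit 1 = 1)
position 4: 000 → 1  (bit 0 = 1)
bits b7..b0 = 00001011 = 11

11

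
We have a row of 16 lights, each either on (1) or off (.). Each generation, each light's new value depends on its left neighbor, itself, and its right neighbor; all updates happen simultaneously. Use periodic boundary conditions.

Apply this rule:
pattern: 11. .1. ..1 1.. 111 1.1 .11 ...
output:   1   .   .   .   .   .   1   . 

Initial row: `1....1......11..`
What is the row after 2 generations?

............11..

generation 1: ............11..
generation 2: ............11..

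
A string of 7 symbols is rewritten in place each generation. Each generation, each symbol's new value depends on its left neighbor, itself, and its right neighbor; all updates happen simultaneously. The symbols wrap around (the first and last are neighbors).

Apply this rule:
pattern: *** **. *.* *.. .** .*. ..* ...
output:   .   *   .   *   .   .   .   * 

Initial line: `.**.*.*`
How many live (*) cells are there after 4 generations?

generation 1: ..*....
generation 2: *..****
generation 3: **.....
generation 4: .*****.
count of *: 5

5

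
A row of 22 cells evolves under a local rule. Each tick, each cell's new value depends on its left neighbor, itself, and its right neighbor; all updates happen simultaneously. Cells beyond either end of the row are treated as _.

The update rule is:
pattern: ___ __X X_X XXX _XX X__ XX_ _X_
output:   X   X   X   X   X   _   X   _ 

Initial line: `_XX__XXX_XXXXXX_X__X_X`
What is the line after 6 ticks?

XXXXXXXXXXXXXXXXXXX__X

XXX_XXXXXXXXXXXX__X_X_
XXXXXXXXXXXXXXXX_X_X__
XXXXXXXXXXXXXXXXX_X__X
XXXXXXXXXXXXXXXXXX__X_
XXXXXXXXXXXXXXXXXX_X__
XXXXXXXXXXXXXXXXXXX__X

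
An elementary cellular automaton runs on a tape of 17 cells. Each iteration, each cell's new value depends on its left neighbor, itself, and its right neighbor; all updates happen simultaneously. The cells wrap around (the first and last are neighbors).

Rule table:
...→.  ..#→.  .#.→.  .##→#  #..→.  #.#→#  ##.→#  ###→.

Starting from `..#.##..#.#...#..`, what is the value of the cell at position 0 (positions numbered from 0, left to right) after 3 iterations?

.

iteration 1: ...###...#.......
iteration 2: ...#.#...........
iteration 3: ....#............
position 0 holds .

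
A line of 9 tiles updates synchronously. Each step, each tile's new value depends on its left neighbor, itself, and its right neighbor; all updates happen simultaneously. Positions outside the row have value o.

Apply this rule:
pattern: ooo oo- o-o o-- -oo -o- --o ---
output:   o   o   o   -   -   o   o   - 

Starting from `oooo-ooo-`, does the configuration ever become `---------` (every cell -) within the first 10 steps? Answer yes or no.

no

ooooo-ooo
oooooo-oo
ooooooo-o
oooooooo-
ooooooooo
ooooooooo  (fixed point — unchanged through step 10)
step 10 is ooooooooo, still not uniform -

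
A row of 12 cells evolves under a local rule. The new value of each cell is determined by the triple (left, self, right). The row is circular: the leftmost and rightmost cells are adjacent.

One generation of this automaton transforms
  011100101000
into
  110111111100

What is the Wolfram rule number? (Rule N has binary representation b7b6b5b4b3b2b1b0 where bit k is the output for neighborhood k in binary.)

126

position 2: 111 → 0  (bit 7 = 0)
position 3: 110 → 1  (bit 6 = 1)
position 7: 101 → 1  (bit 5 = 1)
position 4: 100 → 1  (bit 4 = 1)
position 1: 011 → 1  (bit 3 = 1)
position 6: 010 → 1  (bit 2 = 1)
position 0: 001 → 1  (bit 1 = 1)
position 10: 000 → 0  (bit 0 = 0)
bits b7..b0 = 01111110 = 126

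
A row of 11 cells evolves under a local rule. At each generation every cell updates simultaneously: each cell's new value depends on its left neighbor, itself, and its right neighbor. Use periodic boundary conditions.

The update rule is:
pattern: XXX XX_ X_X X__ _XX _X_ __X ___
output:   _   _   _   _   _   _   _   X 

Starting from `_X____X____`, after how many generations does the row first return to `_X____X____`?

2

___XX___XXX
_X____X____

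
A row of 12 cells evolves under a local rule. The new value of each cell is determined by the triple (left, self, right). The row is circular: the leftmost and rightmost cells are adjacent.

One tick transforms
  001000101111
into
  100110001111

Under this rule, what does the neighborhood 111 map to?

At position 9 the neighborhood is 111; the next row has 1 there.

1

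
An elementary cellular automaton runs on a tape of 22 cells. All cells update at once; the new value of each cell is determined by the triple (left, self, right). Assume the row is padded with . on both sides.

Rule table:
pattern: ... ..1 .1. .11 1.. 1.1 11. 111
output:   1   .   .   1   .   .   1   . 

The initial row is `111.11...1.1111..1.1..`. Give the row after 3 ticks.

111.11.1...1111.1..1.1

1.1.11.1...1..1......1
....11...1......1111..
111.11.1...1111.1..1.1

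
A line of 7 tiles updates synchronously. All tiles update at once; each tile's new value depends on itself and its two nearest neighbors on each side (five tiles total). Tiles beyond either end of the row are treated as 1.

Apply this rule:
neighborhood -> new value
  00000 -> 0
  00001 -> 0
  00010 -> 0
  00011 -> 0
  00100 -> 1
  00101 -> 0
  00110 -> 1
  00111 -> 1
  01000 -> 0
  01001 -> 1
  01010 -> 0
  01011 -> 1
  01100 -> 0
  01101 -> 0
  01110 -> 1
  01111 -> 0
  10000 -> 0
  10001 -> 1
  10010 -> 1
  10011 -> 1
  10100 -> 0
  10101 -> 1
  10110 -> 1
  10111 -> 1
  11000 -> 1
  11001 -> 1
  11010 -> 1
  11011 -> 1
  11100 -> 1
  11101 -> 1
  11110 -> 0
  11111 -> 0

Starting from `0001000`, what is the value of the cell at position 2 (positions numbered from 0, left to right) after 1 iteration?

1101010
position 2 holds 0

0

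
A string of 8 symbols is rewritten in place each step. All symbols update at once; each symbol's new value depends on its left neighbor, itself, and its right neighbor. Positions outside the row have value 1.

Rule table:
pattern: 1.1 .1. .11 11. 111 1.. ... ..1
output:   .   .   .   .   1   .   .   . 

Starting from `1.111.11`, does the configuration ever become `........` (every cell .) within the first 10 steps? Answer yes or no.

yes

step 1: ...1...1
step 2: ........
all cells are . at step 2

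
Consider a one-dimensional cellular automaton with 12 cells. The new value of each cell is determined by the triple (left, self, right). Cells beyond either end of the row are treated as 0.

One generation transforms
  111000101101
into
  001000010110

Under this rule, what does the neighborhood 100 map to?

0

At position 3 the neighborhood is 100; the next row has 0 there.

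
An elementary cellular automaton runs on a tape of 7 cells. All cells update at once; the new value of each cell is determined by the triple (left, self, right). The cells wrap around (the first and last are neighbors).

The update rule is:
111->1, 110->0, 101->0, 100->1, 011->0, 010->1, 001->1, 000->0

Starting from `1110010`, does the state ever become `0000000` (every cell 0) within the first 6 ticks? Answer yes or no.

tick 1: 0101110
tick 2: 1100101
tick 3: 1011100
tick 4: 1001011
tick 5: 0111001
tick 6: 0010111
tick 6 is 0010111, still not uniform 0

no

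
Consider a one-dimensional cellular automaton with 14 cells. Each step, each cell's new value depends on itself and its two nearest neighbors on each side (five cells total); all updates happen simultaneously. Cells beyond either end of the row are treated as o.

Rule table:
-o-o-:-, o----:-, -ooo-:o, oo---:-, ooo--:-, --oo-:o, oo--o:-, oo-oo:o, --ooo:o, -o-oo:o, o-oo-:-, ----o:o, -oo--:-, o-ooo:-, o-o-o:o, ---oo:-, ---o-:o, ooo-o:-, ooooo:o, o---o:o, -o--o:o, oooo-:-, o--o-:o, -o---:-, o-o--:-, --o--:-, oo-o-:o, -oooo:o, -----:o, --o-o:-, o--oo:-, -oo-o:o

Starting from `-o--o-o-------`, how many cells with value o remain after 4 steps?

o-oo-----oooo-
-o----oo-oo--o
o---o-ooo----o
--oo-o-o---o-o
count of o: 6

6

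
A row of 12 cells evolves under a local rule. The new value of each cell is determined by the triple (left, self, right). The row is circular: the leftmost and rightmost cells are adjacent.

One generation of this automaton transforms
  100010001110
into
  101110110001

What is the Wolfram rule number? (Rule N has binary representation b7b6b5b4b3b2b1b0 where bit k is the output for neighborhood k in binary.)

position 9: 111 → 0  (bit 7 = 0)
position 10: 110 → 0  (bit 6 = 0)
position 11: 101 → 1  (bit 5 = 1)
position 1: 100 → 0  (bit 4 = 0)
position 8: 011 → 0  (bit 3 = 0)
position 0: 010 → 1  (bit 2 = 1)
position 3: 001 → 1  (bit 1 = 1)
position 2: 000 → 1  (bit 0 = 1)
bits b7..b0 = 00100111 = 39

39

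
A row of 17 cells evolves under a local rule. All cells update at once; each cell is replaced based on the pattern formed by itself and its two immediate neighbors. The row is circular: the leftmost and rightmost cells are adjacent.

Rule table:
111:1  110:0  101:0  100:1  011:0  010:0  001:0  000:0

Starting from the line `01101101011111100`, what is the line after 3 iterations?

iteration 1: 00000000001111010
iteration 2: 00000000000110001
iteration 3: 10000000000001000

10000000000001000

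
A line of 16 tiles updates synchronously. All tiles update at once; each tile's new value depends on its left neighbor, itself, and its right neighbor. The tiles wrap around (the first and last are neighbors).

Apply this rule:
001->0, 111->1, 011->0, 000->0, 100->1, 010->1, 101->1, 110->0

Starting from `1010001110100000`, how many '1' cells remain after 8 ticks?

1111000101110000
0110100110101000
0001110001111100
0000101000111010
0000111100010111
1000011010011010
1100000111000111
1010000010100011
count of 1: 6

6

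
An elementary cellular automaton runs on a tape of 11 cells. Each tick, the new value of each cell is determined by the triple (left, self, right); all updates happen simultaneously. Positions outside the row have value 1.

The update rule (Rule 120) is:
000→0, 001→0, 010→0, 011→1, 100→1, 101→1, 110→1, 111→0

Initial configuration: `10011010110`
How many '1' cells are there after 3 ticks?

7

11011101111
01110111000
11011101100
count of 1: 7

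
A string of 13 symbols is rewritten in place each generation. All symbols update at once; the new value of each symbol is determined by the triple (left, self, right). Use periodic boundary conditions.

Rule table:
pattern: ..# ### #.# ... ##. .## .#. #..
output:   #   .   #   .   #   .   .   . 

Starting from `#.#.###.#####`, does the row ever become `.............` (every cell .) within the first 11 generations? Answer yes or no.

no

##.#..##.....
.##..#.#....#
#.#.#.#....#.
.#.#.#....#.#
#.#.#....#.#.
.#.#....#.#.#
#.#....#.#.#.
.#....#.#.#.#
#....#.#.#.#.
....#.#.#.#.#
...#.#.#.#.#.
generation 11 is ...#.#.#.#.#., still not uniform .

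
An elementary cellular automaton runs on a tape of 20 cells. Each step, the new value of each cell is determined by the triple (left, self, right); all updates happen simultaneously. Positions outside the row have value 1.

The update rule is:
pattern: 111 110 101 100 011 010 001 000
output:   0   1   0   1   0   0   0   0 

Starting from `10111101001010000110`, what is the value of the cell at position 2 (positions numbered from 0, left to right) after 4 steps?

10000100100001000010
11000010010000100000
01100001001000010000
00110000100100001000
position 2 holds 1

1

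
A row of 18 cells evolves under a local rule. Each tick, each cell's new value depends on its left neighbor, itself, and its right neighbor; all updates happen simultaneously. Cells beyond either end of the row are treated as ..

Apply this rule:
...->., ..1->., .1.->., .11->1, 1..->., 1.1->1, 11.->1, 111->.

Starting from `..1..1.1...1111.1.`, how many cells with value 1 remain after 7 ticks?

2

......1....1..11..
..............11..
..............11..  (fixed point — unchanged through tick 7)
count of 1: 2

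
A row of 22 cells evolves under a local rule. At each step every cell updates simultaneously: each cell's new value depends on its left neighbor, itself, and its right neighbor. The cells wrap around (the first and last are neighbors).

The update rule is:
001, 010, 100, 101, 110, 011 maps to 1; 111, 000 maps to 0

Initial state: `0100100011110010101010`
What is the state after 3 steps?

0000110000011000000000

step 1: 1111110110011111111111
step 2: 0000011111110000000000
step 3: 0000110000011000000000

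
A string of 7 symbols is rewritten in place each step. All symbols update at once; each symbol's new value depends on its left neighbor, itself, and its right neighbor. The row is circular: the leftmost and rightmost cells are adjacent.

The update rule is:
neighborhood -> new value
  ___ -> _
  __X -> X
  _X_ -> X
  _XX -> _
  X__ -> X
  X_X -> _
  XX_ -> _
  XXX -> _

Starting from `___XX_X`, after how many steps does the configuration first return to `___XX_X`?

7

step 1: X_X___X
step 2: __XX_X_
step 3: _X___XX
step 4: _XX_X__
step 5: X___XX_
step 6: XX_X___
step 7: ___XX_X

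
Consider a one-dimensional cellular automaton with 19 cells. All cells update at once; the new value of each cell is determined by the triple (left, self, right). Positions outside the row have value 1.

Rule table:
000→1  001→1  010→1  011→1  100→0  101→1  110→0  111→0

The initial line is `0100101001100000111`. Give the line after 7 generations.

1100011001110011001

1101111011001111100
0011000110011000001
0110011100110011111
1100110001100110000
0001100111001100111
0111001100011001100
1100011001110011001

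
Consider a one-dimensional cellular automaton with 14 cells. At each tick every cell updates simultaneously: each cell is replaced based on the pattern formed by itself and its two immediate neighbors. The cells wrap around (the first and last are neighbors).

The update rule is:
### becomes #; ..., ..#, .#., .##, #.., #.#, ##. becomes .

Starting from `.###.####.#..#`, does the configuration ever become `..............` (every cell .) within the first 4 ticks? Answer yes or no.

yes

..#...##......
..............
all cells are . at tick 2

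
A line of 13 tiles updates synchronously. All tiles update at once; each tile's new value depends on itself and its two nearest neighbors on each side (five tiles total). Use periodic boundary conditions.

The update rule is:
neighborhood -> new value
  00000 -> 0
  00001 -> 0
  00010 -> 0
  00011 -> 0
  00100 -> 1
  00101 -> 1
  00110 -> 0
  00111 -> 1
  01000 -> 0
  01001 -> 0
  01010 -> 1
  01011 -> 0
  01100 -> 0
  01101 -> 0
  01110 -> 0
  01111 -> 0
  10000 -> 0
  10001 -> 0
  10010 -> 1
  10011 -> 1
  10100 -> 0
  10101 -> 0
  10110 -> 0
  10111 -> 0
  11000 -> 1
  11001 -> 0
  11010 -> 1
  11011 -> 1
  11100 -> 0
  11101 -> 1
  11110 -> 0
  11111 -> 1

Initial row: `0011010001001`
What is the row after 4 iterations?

1100110001000

iteration 1: 0100100001011
iteration 2: 1001100001000
iteration 3: 1010010001000
iteration 4: 1100110001000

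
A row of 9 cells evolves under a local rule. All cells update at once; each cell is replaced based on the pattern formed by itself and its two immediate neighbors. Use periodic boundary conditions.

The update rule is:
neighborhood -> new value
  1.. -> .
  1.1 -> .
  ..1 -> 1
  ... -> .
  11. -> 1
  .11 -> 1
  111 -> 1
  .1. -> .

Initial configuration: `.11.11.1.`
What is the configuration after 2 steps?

111.11..1

step 1: 111.11...
step 2: 111.11..1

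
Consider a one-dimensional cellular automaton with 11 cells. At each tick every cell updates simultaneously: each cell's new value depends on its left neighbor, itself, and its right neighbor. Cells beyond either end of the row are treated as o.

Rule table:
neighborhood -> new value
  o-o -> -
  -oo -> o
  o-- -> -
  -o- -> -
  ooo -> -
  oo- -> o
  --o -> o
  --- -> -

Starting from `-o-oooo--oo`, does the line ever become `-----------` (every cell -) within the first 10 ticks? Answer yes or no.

---o--o-oo-
--o--o--oo-
-o--o--ooo-
---o--oo-o-
--o--ooo---
-o--oo-o--o
---ooo---oo
--oo-o--oo-
-ooo---ooo-
-o-o--oo-o-
tick 10 is -o-o--oo-o-, still not uniform -

no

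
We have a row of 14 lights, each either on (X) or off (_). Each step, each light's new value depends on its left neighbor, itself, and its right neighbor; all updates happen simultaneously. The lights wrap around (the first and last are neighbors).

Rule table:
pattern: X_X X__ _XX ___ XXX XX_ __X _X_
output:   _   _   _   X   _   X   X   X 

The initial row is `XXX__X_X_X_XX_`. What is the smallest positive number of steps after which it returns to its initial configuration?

2

__X_XX_X_X__X_
XXX__X_X_X_XX_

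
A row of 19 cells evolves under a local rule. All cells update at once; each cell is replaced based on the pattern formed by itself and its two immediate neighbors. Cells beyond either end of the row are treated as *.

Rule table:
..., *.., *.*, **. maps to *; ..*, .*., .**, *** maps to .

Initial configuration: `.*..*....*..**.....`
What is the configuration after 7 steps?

*.**.**.****...***.

*.*..***..*..*****.
**.*...**..*.....**
.**.**..**..****...
*.**.**..**....***.
**.**.**..****...**
.**.**.**....***...
*.**.**.****...***.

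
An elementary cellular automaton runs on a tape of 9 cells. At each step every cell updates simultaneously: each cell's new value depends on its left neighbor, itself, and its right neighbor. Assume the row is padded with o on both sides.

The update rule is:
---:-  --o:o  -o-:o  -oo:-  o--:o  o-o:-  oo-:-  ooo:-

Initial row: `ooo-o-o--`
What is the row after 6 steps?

----o-ooo
o--oo----
-oo--o--o
---ooooo-
o-o------
--oo----o

--oo----o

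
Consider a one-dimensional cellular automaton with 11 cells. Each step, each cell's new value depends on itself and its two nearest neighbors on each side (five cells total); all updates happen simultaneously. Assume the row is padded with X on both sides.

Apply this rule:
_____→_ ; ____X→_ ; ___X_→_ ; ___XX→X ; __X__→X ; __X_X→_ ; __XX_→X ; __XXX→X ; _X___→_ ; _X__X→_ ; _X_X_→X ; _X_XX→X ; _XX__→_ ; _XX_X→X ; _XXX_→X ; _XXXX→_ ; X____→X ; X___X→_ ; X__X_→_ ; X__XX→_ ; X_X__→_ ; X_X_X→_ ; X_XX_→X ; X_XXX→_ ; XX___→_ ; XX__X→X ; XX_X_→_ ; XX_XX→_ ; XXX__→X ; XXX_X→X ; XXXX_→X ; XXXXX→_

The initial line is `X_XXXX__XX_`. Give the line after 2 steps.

X__XXXX_XX_

step 1: X___XXX_XX_
step 2: X__XXXX_XX_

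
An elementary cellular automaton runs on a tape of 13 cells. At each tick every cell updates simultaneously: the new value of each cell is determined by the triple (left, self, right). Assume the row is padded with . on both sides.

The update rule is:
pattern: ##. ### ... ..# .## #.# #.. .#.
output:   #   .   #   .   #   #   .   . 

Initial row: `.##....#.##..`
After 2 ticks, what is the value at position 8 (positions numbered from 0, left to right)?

#

.##.##..###.#
.#####..#.##.
position 8 holds #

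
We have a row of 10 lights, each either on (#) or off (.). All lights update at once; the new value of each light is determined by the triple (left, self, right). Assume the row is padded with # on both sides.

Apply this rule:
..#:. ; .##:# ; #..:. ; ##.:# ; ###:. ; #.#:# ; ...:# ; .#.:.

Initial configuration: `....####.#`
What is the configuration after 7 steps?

.##.#..###
####...#..
...#.#....
.#..#..##.
#......###
#.####.#..
###..##...

###..##...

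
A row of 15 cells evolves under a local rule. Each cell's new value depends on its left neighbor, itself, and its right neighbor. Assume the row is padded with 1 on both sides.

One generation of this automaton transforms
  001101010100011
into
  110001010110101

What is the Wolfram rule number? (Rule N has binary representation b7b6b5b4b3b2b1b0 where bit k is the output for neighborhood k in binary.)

position 14: 111 → 1  (bit 7 = 1)
position 3: 110 → 0  (bit 6 = 0)
position 4: 101 → 0  (bit 5 = 0)
position 0: 100 → 1  (bit 4 = 1)
position 2: 011 → 0  (bit 3 = 0)
position 5: 010 → 1  (bit 2 = 1)
position 1: 001 → 1  (bit 1 = 1)
position 11: 000 → 0  (bit 0 = 0)
bits b7..b0 = 10010110 = 150

150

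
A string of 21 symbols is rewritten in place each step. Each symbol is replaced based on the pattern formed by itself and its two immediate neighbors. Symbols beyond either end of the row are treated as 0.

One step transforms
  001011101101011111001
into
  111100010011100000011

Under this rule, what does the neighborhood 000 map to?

1

At position 0 the neighborhood is 000; the next row has 1 there.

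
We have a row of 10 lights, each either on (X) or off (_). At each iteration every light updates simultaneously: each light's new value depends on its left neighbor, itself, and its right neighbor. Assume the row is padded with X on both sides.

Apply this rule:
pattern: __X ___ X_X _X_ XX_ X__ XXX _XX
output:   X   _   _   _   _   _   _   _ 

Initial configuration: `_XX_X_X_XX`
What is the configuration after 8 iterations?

___X__X__X

iteration 1: __________
iteration 2: _________X
iteration 3: ________X_
iteration 4: _______X__
iteration 5: ______X__X
iteration 6: _____X__X_
iteration 7: ____X__X__
iteration 8: ___X__X__X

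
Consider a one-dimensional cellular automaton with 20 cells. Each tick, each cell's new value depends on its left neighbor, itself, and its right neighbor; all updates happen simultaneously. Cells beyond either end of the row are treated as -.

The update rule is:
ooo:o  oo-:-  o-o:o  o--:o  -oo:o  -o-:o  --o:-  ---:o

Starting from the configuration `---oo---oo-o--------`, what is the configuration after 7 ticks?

oo-o-oo-o-oooooooooo
o-oooo-oooooooooooo-
ooooo-oooooooooooo-o
oooo-oooooooooooo-oo
ooo-oooooooooooo-oo-
oo-oooooooooooo-oo-o
o-oooooooooooo-oo-oo

o-oooooooooooo-oo-oo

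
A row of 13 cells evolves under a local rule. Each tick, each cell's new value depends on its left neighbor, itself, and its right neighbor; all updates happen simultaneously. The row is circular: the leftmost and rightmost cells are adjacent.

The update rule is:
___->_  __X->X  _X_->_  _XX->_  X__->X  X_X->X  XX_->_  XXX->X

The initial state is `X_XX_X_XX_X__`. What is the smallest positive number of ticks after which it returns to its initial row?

_X__X_X__X_XX
X_XX_X_XX_X__

2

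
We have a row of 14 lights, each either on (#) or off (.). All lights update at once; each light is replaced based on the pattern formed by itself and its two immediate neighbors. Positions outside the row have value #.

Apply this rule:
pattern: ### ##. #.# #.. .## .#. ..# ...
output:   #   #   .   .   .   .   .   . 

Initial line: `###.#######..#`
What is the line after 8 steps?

###..######...
###...#####...
###....####...
###.....###...
###......##...
###.......#...
###...........
###...........

###...........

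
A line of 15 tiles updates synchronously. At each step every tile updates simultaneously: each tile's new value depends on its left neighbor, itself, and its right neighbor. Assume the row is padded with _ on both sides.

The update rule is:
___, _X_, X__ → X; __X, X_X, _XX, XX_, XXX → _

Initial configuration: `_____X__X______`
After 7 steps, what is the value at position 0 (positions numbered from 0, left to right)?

X

XXXX_XX_XXXXXXX
_______________
XXXXXXXXXXXXXXX
_______________  (repeats step 2; period 2)
step 7: XXXXXXXXXXXXXXX
position 0 holds X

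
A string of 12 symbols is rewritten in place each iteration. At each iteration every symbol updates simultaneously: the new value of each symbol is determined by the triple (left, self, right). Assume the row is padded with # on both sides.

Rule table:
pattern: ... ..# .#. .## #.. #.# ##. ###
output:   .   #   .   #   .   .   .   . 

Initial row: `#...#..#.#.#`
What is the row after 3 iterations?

iteration 1: ...#..#....#
iteration 2: ..#..#....##
iteration 3: .#..#....##.

.#..#....##.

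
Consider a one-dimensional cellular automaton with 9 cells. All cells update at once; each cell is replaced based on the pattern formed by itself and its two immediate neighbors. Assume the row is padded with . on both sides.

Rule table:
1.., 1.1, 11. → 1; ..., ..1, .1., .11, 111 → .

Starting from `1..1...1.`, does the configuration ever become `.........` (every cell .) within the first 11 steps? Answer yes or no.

step 1: .1..1...1
step 2: ..1..1...
step 3: ...1..1..
step 4: ....1..1.
step 5: .....1..1
step 6: ......1..
step 7: .......1.
step 8: ........1
step 9: .........
all cells are . at step 9

yes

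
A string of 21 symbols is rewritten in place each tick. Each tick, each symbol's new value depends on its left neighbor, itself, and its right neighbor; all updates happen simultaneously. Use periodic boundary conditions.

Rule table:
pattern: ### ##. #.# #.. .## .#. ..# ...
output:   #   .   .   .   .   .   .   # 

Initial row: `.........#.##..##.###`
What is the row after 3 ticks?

.#######...........#.
..#####..#########...
#..###....#######..##

#..###....#######..##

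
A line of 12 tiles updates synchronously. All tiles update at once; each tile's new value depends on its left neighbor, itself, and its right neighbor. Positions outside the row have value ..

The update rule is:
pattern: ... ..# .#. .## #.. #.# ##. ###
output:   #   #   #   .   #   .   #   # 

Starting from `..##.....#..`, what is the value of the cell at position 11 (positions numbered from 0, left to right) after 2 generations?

generation 1: ##.#########
generation 2: .#..########
position 11 holds #

#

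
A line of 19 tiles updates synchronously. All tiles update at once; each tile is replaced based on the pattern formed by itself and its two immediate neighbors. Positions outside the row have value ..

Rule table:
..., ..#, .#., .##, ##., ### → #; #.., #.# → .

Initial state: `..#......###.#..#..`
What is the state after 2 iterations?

###.########.#.##.#
###.########.#.##.#

###.########.#.##.#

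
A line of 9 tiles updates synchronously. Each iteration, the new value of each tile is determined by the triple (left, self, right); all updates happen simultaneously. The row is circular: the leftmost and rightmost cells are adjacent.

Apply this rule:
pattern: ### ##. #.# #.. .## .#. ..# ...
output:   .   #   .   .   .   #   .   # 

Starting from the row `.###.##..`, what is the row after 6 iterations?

...#..#.#
.#.#..#.#
.#.#..#.#  (fixed point — unchanged through iteration 6)

.#.#..#.#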